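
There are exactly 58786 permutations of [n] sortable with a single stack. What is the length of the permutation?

Stack-sortable permutations of [n] are counted by C_n. The Catalan number equal to 58786 is C_11.

11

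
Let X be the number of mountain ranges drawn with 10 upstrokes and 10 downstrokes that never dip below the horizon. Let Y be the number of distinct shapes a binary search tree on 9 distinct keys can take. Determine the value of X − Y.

A Dyck path with 10 up-steps and 10 down-steps has semilength 10, so there are C_10 of them. So X = C_10 = 16796.
Binary trees (left/right distinguished) on n nodes are counted by C_n; here n = 9. So Y = C_9 = 4862.
X − Y = 16796 − 4862 = 11934.

11934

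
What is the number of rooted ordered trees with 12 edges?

A rooted plane tree with 12 edges has 13 nodes, and the count is C_12.
C_12 = 208012.

208012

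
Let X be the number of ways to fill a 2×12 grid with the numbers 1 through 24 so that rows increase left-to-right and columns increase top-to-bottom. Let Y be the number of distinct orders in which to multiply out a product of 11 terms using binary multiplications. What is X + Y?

224808

By the hook-length formula (or a Dyck-path bijection), SYT of shape 2×12 number C_12. So X = C_12 = 208012.
Bracketing 11 factors into binary products is counted by C_{11−1} = C_10. So Y = C_10 = 16796.
X + Y = 208012 + 16796 = 224808.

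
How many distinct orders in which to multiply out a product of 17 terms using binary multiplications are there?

35357670

Bracketing 17 factors into binary products is counted by C_{17−1} = C_16.
C_16 = 35357670.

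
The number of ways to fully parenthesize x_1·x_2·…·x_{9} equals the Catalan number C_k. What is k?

Bracketing 9 factors into binary products is counted by C_{9−1} = C_8.

8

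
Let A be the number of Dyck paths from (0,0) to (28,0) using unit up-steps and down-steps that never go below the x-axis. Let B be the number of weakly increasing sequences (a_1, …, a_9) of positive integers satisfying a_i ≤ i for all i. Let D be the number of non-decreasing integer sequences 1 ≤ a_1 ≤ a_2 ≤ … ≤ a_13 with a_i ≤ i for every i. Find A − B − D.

1926678

A Dyck path with 14 up-steps and 14 down-steps has semilength 14, so there are C_14 of them. So A = C_14 = 2674440.
Weakly increasing sequences with a_i ≤ i biject with Dyck paths of semilength 9, so there are C_9. So B = C_9 = 4862.
Weakly increasing sequences with a_i ≤ i biject with Dyck paths of semilength 13, so there are C_13. So D = C_13 = 742900.
A − B − D = 2674440 − 4862 − 742900 = 1926678.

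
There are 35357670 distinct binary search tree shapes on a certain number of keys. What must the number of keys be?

16

Binary search tree shapes on n keys are counted by C_n. Since C_16 = 35357670, the index is 16.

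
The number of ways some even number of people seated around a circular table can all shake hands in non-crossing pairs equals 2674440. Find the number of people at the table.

28

Non-crossing handshake pairings of 2n people are counted by C_n, and C_14 = 2674440.
So n = 14, and there are 2n = 28 people.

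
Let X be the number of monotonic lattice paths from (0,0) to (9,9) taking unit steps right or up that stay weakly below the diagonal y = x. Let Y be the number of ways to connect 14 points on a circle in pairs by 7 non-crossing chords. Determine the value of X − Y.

Monotone paths in an n×n grid that stay weakly below the diagonal are counted by C_n; here n = 9. So X = C_9 = 4862.
Pairing 14 circle points by 7 non-crossing chords gives C_7 matchings. So Y = C_7 = 429.
X − Y = 4862 − 429 = 4433.

4433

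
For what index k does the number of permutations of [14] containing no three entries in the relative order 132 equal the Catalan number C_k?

14

Permutations of [n] avoiding any single length-3 pattern are counted by C_n; here n = 14.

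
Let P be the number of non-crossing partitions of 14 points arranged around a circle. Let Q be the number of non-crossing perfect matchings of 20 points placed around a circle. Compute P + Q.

2691236

The non-crossing partitions of [14] form a lattice of size C_14. So P = C_14 = 2674440.
Pairing 20 circle points by 10 non-crossing chords gives C_10 matchings. So Q = C_10 = 16796.
P + Q = 2674440 + 16796 = 2691236.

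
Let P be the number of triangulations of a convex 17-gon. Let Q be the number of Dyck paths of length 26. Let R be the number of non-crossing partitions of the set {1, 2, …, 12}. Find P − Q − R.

The number of triangulations of a 17-gon is the Catalan number C_15 (index = sides − 2). So P = C_15 = 9694845.
Dyck paths of semilength n (length 2n) are counted by C_n; here n = 13. So Q = C_13 = 742900.
The non-crossing partitions of [12] form a lattice of size C_12. So R = C_12 = 208012.
P − Q − R = 9694845 − 742900 − 208012 = 8743933.

8743933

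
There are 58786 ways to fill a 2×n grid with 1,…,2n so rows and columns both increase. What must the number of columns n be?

11

Standard Young tableaux of shape 2×n are counted by C_n; 58786 = C_11.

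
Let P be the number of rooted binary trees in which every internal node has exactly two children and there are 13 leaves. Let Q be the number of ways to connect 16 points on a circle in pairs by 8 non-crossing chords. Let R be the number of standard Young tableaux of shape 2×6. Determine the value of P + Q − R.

Full binary trees with 13 leaves have 13−1 = 12 internal nodes, so there are C_12 of them. So P = C_12 = 208012.
Non-crossing perfect matchings of 2n points on a circle are counted by C_n; with 16 points, n = 8. So Q = C_8 = 1430.
Standard Young tableaux of shape 2×n are counted by C_n; here n = 6. So R = C_6 = 132.
P + Q − R = 208012 + 1430 − 132 = 209310.

209310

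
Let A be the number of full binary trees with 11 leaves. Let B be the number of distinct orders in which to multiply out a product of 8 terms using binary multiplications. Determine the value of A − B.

Full binary trees with 11 leaves have 11−1 = 10 internal nodes, so there are C_10 of them. So A = C_10 = 16796.
Bracketing 8 factors into binary products is counted by C_{8−1} = C_7. So B = C_7 = 429.
A − B = 16796 − 429 = 16367.

16367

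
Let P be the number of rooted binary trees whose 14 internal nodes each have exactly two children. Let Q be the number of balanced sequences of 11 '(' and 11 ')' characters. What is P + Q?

2733226

The number of full binary trees on 14 internal nodes is the Catalan number C_14. So P = C_14 = 2674440.
A balanced arrangement of 11 bracket pairs is a Dyck word of semilength 11, so the count is C_11. So Q = C_11 = 58786.
P + Q = 2674440 + 58786 = 2733226.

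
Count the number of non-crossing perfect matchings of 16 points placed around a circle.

1430

Pairing 16 circle points by 8 non-crossing chords gives C_8 matchings.
C_8 = C(16,8)/9 = 12870/9 = 1430.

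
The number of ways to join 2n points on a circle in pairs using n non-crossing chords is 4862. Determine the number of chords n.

Non-crossing pairings of 2n points on a circle are counted by C_n, and C_9 = 4862.

9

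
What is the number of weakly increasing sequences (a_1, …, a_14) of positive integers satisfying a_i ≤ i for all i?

2674440

Such sub-staircase sequences of length n are counted by C_n; here n = 14.
C_14 = C(28,14)/15 = 40116600/15 = 2674440.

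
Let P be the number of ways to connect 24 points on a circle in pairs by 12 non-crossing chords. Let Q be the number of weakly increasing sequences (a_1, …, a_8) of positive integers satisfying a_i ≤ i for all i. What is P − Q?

Non-crossing perfect matchings of 2n points on a circle are counted by C_n; with 24 points, n = 12. So P = C_12 = 208012.
Weakly increasing sequences with a_i ≤ i biject with Dyck paths of semilength 8, so there are C_8. So Q = C_8 = 1430.
P − Q = 208012 − 1430 = 206582.

206582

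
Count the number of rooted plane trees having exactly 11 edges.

58786

Rooted ordered trees with n edges are counted by C_n; here n = 11.
C_11 = C(22,11)/12 = 705432/12 = 58786.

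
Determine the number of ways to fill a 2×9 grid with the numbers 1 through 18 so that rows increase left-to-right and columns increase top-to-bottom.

4862

Standard Young tableaux of shape 2×n are counted by C_n; here n = 9.
C_9 = C(18,9)/10 = 48620/10 = 4862.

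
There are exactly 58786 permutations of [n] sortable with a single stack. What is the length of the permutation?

11

Stack-sortable permutations of [n] are counted by C_n. The Catalan number equal to 58786 is C_11.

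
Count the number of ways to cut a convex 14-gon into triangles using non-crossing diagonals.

A convex 14-gon is triangulated into 12 triangles, and the number of such triangulations is the Catalan number C_{14−2} = C_12.
C_12 = 208012.

208012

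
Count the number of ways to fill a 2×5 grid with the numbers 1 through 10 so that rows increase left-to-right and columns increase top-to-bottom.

Standard Young tableaux of shape 2×n are counted by C_n; here n = 5.
C_5 = 42.

42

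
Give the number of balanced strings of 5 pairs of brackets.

With 5 pairs the number of balanced bracket strings is the Catalan number C_5.
C_5 = C(10,5)/6 = 252/6 = 42.

42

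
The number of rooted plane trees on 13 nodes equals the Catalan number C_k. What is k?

A rooted plane tree on 13 nodes has 12 edges, and such trees are counted by C_12.

12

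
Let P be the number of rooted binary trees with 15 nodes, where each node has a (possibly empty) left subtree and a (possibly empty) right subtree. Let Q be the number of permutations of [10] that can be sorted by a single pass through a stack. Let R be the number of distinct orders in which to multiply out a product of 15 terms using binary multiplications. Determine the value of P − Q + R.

There are C_n binary search tree shapes on n keys; with n = 15 that is C_15. So P = C_15 = 9694845.
By Knuth's characterisation, the stack-sortable permutations of length 10 are the 231-avoiders, numbering C_10. So Q = C_10 = 16796.
Parenthesizations of m factors correspond to full binary trees with m leaves, counted by C_{m−1}; m = 15 gives C_14. So R = C_14 = 2674440.
P − Q + R = 9694845 − 16796 + 2674440 = 12352489.

12352489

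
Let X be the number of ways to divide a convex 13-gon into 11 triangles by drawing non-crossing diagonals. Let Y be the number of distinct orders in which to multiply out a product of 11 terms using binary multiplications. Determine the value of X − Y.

41990

A convex 13-gon is triangulated into 11 triangles, and the number of such triangulations is the Catalan number C_{13−2} = C_11. So X = C_11 = 58786.
Parenthesizations of m factors correspond to full binary trees with m leaves, counted by C_{m−1}; m = 11 gives C_10. So Y = C_10 = 16796.
X − Y = 58786 − 16796 = 41990.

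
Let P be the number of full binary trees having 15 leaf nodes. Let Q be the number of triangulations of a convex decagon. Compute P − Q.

2673010

A full binary tree with L leaves has L−1 internal nodes and is counted by C_{L−1}; L = 15 gives C_14. So P = C_14 = 2674440.
A convex 10-gon is triangulated into 8 triangles, and the number of such triangulations is the Catalan number C_{10−2} = C_8. So Q = C_8 = 1430.
P − Q = 2674440 − 1430 = 2673010.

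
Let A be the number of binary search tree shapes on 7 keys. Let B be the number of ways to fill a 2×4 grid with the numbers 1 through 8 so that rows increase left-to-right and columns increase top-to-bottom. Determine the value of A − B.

Rooted binary trees with 7 nodes (each child slot possibly empty) number C_7. So A = C_7 = 429.
By the hook-length formula (or a Dyck-path bijection), SYT of shape 2×4 number C_4. So B = C_4 = 14.
A − B = 429 − 14 = 415.

415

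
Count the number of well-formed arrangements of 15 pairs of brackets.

Balanced strings of n pairs of brackets are counted by C_n; here n = 15.
C_15 = C(30,15)/16 = 155117520/16 = 9694845.

9694845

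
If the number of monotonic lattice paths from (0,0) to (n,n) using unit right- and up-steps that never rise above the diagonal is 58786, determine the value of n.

11

Such diagonal-avoiding paths in an n×n grid are counted by C_n. Since C_11 = 58786, the index is 11.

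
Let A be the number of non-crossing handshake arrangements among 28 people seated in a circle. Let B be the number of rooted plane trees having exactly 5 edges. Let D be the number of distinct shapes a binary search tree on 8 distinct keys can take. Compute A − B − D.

Non-crossing handshake pairings of 2n people are counted by C_n; 28 people gives n = 14. So A = C_14 = 2674440.
A rooted plane tree with 5 edges has 6 nodes, and the count is C_5. So B = C_5 = 42.
Rooted binary trees with 8 nodes (each child slot possibly empty) number C_8. So D = C_8 = 1430.
A − B − D = 2674440 − 42 − 1430 = 2672968.

2672968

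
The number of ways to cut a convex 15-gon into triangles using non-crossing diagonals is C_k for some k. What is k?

13

Triangulations of a convex m-gon are counted by C_{m−2}; with m = 15 this is C_13.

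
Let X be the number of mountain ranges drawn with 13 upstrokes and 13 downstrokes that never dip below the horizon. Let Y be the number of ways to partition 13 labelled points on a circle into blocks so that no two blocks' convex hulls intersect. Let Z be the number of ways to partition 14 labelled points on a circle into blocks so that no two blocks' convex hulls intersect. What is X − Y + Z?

2674440

Paths of 13 up- and 13 down-steps that never dip below the axis are Dyck paths; their count is C_13. So X = C_13 = 742900.
The non-crossing partitions of [13] form a lattice of size C_13. So Y = C_13 = 742900.
The non-crossing partitions of [14] form a lattice of size C_14. So Z = C_14 = 2674440.
X − Y + Z = 742900 − 742900 + 2674440 = 2674440.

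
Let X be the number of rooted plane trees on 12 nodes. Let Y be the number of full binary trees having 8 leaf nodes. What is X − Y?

Rooted ordered (plane) trees on m nodes have m−1 edges and are counted by C_{m−1}; m = 12 gives C_11. So X = C_11 = 58786.
A full binary tree with L leaves has L−1 internal nodes and is counted by C_{L−1}; L = 8 gives C_7. So Y = C_7 = 429.
X − Y = 58786 − 429 = 58357.

58357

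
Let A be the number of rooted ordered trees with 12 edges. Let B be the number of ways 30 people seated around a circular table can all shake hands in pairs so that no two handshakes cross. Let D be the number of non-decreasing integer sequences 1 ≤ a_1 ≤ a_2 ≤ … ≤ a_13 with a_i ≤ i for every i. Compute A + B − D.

9159957

Rooted ordered trees with n edges are counted by C_n; here n = 12. So A = C_12 = 208012.
With 30 = 2·15 people, non-crossing handshake pairings are non-crossing perfect matchings on a circle, counted by C_15. So B = C_15 = 9694845.
Weakly increasing sequences with a_i ≤ i biject with Dyck paths of semilength 13, so there are C_13. So D = C_13 = 742900.
A + B − D = 208012 + 9694845 − 742900 = 9159957.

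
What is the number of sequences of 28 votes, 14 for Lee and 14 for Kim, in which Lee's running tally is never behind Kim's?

Reading a vote for the leader as '(' and for the other as ')' turns such a sequence into a balanced string of 14 pairs, so the count is C_14.
C_14 = C(28,14)/15 = 40116600/15 = 2674440.

2674440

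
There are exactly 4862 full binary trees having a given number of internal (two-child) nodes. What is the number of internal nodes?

9

Full binary trees with n internal nodes are counted by C_n, and C_9 = 4862.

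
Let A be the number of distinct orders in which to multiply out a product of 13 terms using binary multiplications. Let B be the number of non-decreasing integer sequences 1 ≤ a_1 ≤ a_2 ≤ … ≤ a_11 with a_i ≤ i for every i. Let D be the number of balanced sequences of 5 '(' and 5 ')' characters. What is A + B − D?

Bracketing 13 factors into binary products is counted by C_{13−1} = C_12. So A = C_12 = 208012.
Weakly increasing sequences with a_i ≤ i biject with Dyck paths of semilength 11, so there are C_11. So B = C_11 = 58786.
A balanced arrangement of 5 bracket pairs is a Dyck word of semilength 5, so the count is C_5. So D = C_5 = 42.
A + B − D = 208012 + 58786 − 42 = 266756.

266756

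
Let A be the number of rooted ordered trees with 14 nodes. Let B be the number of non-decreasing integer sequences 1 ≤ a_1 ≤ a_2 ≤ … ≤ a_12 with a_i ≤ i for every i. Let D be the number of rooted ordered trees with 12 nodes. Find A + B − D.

Rooted ordered (plane) trees on m nodes have m−1 edges and are counted by C_{m−1}; m = 14 gives C_13. So A = C_13 = 742900.
Such sub-staircase sequences of length n are counted by C_n; here n = 12. So B = C_12 = 208012.
A rooted plane tree on 12 nodes has 11 edges, and such trees are counted by C_11. So D = C_11 = 58786.
A + B − D = 742900 + 208012 − 58786 = 892126.

892126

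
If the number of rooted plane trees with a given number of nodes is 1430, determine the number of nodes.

9

Rooted ordered trees on m nodes are counted by C_{m−1}. The Catalan number equal to 1430 is C_8.
So the index is 8, and the number of nodes is 8 + 1 = 9.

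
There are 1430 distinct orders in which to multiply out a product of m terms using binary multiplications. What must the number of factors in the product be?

9

Parenthesizations of m factors are counted by C_{m−1}; 1430 = C_8.
So the index is 8, and the number of factors is 8 + 1 = 9.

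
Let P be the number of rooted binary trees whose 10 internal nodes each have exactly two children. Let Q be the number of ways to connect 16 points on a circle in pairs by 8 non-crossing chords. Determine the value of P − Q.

15366

The number of full binary trees on 10 internal nodes is the Catalan number C_10. So P = C_10 = 16796.
Pairing 16 circle points by 8 non-crossing chords gives C_8 matchings. So Q = C_8 = 1430.
P − Q = 16796 − 1430 = 15366.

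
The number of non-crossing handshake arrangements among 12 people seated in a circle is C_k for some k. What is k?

6

With 12 = 2·6 people, non-crossing handshake pairings are non-crossing perfect matchings on a circle, counted by C_6.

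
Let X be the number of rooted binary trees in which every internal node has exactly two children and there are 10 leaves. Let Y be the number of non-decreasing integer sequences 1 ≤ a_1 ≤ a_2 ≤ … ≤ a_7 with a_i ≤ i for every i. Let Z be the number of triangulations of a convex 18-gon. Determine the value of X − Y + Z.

A full binary tree with L leaves has L−1 internal nodes and is counted by C_{L−1}; L = 10 gives C_9. So X = C_9 = 4862.
Weakly increasing sequences with a_i ≤ i biject with Dyck paths of semilength 7, so there are C_7. So Y = C_7 = 429.
The number of triangulations of an 18-gon is the Catalan number C_16 (index = sides − 2). So Z = C_16 = 35357670.
X − Y + Z = 4862 − 429 + 35357670 = 35362103.

35362103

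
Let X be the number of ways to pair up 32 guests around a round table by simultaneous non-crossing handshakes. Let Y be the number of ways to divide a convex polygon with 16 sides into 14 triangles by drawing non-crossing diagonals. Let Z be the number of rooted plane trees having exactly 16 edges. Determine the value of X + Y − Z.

With 32 = 2·16 people, non-crossing handshake pairings are non-crossing perfect matchings on a circle, counted by C_16. So X = C_16 = 35357670.
A convex 16-gon is triangulated into 14 triangles, and the number of such triangulations is the Catalan number C_{16−2} = C_14. So Y = C_14 = 2674440.
Rooted ordered trees with n edges are counted by C_n; here n = 16. So Z = C_16 = 35357670.
X + Y − Z = 35357670 + 2674440 − 35357670 = 2674440.

2674440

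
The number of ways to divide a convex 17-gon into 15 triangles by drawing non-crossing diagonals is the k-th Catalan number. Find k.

The number of triangulations of a 17-gon is the Catalan number C_15 (index = sides − 2).

15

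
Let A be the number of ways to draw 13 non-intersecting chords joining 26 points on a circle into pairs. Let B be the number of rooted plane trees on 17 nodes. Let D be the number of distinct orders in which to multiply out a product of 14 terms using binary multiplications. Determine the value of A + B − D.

Non-crossing perfect matchings of 2n points on a circle are counted by C_n; with 26 points, n = 13. So A = C_13 = 742900.
Rooted ordered (plane) trees on m nodes have m−1 edges and are counted by C_{m−1}; m = 17 gives C_16. So B = C_16 = 35357670.
Ways to associate a product of 14 factors correspond to binary trees on 14 leaves, so the count is C_13. So D = C_13 = 742900.
A + B − D = 742900 + 35357670 − 742900 = 35357670.

35357670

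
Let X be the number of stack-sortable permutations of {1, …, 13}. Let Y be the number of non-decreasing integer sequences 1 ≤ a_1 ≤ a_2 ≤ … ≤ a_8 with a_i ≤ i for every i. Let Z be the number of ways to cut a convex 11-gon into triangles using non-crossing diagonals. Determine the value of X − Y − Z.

Stack-sortable permutations are exactly the 231-avoiding ones, counted by C_n; here n = 13. So X = C_13 = 742900.
Weakly increasing sequences with a_i ≤ i biject with Dyck paths of semilength 8, so there are C_8. So Y = C_8 = 1430.
A convex 11-gon is triangulated into 9 triangles, and the number of such triangulations is the Catalan number C_{11−2} = C_9. So Z = C_9 = 4862.
X − Y − Z = 742900 − 1430 − 4862 = 736608.

736608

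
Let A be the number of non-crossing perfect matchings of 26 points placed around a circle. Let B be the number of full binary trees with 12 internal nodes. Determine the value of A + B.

950912

Pairing 26 circle points by 13 non-crossing chords gives C_13 matchings. So A = C_13 = 742900.
Full binary trees with n internal nodes are counted by C_n; here n = 12. So B = C_12 = 208012.
A + B = 742900 + 208012 = 950912.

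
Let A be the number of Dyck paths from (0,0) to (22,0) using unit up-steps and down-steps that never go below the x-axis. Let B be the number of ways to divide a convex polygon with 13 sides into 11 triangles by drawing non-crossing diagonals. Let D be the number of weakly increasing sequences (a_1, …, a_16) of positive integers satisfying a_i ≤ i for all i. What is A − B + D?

Paths of 11 up- and 11 down-steps that never dip below the axis are Dyck paths; their count is C_11. So A = C_11 = 58786.
A convex 13-gon is triangulated into 11 triangles, and the number of such triangulations is the Catalan number C_{13−2} = C_11. So B = C_11 = 58786.
Such sub-staircase sequences of length n are counted by C_n; here n = 16. So D = C_16 = 35357670.
A − B + D = 58786 − 58786 + 35357670 = 35357670.

35357670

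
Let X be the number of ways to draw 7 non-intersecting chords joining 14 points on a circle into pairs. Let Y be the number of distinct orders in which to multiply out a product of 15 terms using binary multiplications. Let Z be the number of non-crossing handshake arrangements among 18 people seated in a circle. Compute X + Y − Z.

2670007

Non-crossing perfect matchings of 2n points on a circle are counted by C_n; with 14 points, n = 7. So X = C_7 = 429.
Bracketing 15 factors into binary products is counted by C_{15−1} = C_14. So Y = C_14 = 2674440.
With 18 = 2·9 people, non-crossing handshake pairings are non-crossing perfect matchings on a circle, counted by C_9. So Z = C_9 = 4862.
X + Y − Z = 429 + 2674440 − 4862 = 2670007.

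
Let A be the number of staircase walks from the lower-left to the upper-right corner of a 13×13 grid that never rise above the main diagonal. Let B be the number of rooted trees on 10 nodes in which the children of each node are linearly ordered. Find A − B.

738038

Monotone paths in an n×n grid that stay weakly below the diagonal are counted by C_n; here n = 13. So A = C_13 = 742900.
A rooted plane tree on 10 nodes has 9 edges, and such trees are counted by C_9. So B = C_9 = 4862.
A − B = 742900 − 4862 = 738038.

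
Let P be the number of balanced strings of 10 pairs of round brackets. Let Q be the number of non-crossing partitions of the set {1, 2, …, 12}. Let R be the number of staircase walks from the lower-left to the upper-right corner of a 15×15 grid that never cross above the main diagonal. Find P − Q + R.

With 10 pairs the number of balanced bracket strings is the Catalan number C_10. So P = C_10 = 16796.
The non-crossing partitions of [12] form a lattice of size C_12. So Q = C_12 = 208012.
Monotone paths in an n×n grid that stay weakly below the diagonal are counted by C_n; here n = 15. So R = C_15 = 9694845.
P − Q + R = 16796 − 208012 + 9694845 = 9503629.

9503629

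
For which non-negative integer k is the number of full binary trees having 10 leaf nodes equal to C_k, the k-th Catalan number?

A full binary tree with L leaves has L−1 internal nodes and is counted by C_{L−1}; L = 10 gives C_9.

9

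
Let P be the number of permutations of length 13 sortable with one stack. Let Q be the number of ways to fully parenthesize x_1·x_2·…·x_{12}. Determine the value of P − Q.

684114

Stack-sortable permutations are exactly the 231-avoiding ones, counted by C_n; here n = 13. So P = C_13 = 742900.
Parenthesizations of m factors correspond to full binary trees with m leaves, counted by C_{m−1}; m = 12 gives C_11. So Q = C_11 = 58786.
P − Q = 742900 − 58786 = 684114.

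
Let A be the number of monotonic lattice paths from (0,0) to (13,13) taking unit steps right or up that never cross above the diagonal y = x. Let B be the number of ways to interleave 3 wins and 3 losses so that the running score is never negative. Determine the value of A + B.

742905

Monotone paths in an n×n grid that stay weakly below the diagonal are counted by C_n; here n = 13. So A = C_13 = 742900.
Reading a vote for the leader as '(' and for the other as ')' turns such a sequence into a balanced string of 3 pairs, so the count is C_3. So B = C_3 = 5.
A + B = 742900 + 5 = 742905.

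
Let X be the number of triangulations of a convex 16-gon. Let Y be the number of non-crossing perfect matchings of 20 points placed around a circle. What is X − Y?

A convex 16-gon is triangulated into 14 triangles, and the number of such triangulations is the Catalan number C_{16−2} = C_14. So X = C_14 = 2674440.
Pairing 20 circle points by 10 non-crossing chords gives C_10 matchings. So Y = C_10 = 16796.
X − Y = 2674440 − 16796 = 2657644.

2657644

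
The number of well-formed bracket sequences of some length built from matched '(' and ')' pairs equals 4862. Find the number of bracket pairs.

Balanced strings of n bracket-pairs are counted by C_n, and C_9 = 4862.

9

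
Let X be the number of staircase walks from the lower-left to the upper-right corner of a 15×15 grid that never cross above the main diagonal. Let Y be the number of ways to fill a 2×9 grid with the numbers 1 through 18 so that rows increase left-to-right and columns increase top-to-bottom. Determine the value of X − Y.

9689983

Monotone paths in an n×n grid that stay weakly below the diagonal are counted by C_n; here n = 15. So X = C_15 = 9694845.
By the hook-length formula (or a Dyck-path bijection), SYT of shape 2×9 number C_9. So Y = C_9 = 4862.
X − Y = 9694845 − 4862 = 9689983.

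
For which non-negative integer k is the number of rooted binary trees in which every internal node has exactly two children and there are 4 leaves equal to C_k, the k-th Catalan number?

Full binary trees with 4 leaves have 4−1 = 3 internal nodes, so there are C_3 of them.

3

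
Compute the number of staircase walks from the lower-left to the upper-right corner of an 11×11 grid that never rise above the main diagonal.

58786

Sub-diagonal monotone paths from (0,0) to (11,11) biject with Dyck paths of semilength 11, giving C_11.
C_11 = 58786.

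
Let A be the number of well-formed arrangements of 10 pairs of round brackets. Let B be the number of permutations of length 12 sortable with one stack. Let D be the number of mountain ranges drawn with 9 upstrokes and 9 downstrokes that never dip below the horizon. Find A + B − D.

A balanced arrangement of 10 bracket pairs is a Dyck word of semilength 10, so the count is C_10. So A = C_10 = 16796.
By Knuth's characterisation, the stack-sortable permutations of length 12 are the 231-avoiders, numbering C_12. So B = C_12 = 208012.
Dyck paths of semilength n (length 2n) are counted by C_n; here n = 9. So D = C_9 = 4862.
A + B − D = 16796 + 208012 − 4862 = 219946.

219946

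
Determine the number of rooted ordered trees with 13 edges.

Rooted ordered trees with n edges are counted by C_n; here n = 13.
C_13 = C(26,13)/14 = 10400600/14 = 742900.

742900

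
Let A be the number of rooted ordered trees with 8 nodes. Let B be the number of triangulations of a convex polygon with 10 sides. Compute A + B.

A rooted plane tree on 8 nodes has 7 edges, and such trees are counted by C_7. So A = C_7 = 429.
The number of triangulations of a 10-gon is the Catalan number C_8 (index = sides − 2). So B = C_8 = 1430.
A + B = 429 + 1430 = 1859.

1859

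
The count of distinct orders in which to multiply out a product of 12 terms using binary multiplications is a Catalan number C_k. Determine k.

11

Parenthesizations of m factors correspond to full binary trees with m leaves, counted by C_{m−1}; m = 12 gives C_11.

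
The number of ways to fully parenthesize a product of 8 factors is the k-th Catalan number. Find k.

7

Parenthesizations of m factors correspond to full binary trees with m leaves, counted by C_{m−1}; m = 8 gives C_7.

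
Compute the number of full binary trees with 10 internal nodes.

The number of full binary trees on 10 internal nodes is the Catalan number C_10.
C_10 = C(20,10)/11 = 184756/11 = 16796.

16796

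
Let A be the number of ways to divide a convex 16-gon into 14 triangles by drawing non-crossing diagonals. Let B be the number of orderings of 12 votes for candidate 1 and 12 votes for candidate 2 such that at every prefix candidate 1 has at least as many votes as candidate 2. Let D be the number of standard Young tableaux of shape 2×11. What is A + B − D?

A convex 16-gon is triangulated into 14 triangles, and the number of such triangulations is the Catalan number C_{16−2} = C_14. So A = C_14 = 2674440.
Reading a vote for the leader as '(' and for the other as ')' turns such a sequence into a balanced string of 12 pairs, so the count is C_12. So B = C_12 = 208012.
By the hook-length formula (or a Dyck-path bijection), SYT of shape 2×11 number C_11. So D = C_11 = 58786.
A + B − D = 2674440 + 208012 − 58786 = 2823666.

2823666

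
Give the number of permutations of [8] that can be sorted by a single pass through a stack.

By Knuth's characterisation, the stack-sortable permutations of length 8 are the 231-avoiders, numbering C_8.
C_8 = C(16,8)/9 = 12870/9 = 1430.

1430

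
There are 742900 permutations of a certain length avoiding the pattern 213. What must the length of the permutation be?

13

Permutations of [n] avoiding a fixed length-3 pattern are counted by C_n, and C_13 = 742900.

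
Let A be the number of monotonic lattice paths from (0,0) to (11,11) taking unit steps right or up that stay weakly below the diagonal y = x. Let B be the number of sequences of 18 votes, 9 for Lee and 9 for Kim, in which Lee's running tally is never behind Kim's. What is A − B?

Sub-diagonal monotone paths from (0,0) to (11,11) biject with Dyck paths of semilength 11, giving C_11. So A = C_11 = 58786.
Ballot sequences with n votes each where one side never trails are Dyck words, counted by C_n; here n = 9. So B = C_9 = 4862.
A − B = 58786 − 4862 = 53924.

53924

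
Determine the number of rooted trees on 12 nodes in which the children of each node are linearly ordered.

58786

Rooted ordered (plane) trees on m nodes have m−1 edges and are counted by C_{m−1}; m = 12 gives C_11.
C_11 = C(22,11)/12 = 705432/12 = 58786.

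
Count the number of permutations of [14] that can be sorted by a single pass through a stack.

2674440

Stack-sortable permutations are exactly the 231-avoiding ones, counted by C_n; here n = 14.
C_14 = 2674440.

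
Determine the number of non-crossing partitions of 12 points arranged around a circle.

The non-crossing partitions of [12] form a lattice of size C_12.
C_12 = C(24,12)/13 = 2704156/13 = 208012.

208012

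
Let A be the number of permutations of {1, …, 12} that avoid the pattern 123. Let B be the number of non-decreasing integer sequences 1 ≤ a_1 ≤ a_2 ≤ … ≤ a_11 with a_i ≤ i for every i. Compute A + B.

266798

Permutations of [n] avoiding any single length-3 pattern are counted by C_n; here n = 12. So A = C_12 = 208012.
Weakly increasing sequences with a_i ≤ i biject with Dyck paths of semilength 11, so there are C_11. So B = C_11 = 58786.
A + B = 208012 + 58786 = 266798.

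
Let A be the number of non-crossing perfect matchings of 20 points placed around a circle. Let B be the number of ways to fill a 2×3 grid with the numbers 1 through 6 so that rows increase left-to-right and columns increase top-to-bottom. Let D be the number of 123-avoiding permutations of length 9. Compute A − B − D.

11929

Non-crossing perfect matchings of 2n points on a circle are counted by C_n; with 20 points, n = 10. So A = C_10 = 16796.
By the hook-length formula (or a Dyck-path bijection), SYT of shape 2×3 number C_3. So B = C_3 = 5.
For any fixed pattern of length 3, the pattern-avoiding permutations of [9] number C_9. So D = C_9 = 4862.
A − B − D = 16796 − 5 − 4862 = 11929.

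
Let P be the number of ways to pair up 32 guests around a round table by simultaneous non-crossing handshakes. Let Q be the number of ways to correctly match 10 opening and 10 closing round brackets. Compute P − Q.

35340874

Non-crossing handshake pairings of 2n people are counted by C_n; 32 people gives n = 16. So P = C_16 = 35357670.
A balanced arrangement of 10 bracket pairs is a Dyck word of semilength 10, so the count is C_10. So Q = C_10 = 16796.
P − Q = 35357670 − 16796 = 35340874.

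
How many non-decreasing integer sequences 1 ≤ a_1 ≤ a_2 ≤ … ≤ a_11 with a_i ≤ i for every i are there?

Weakly increasing sequences with a_i ≤ i biject with Dyck paths of semilength 11, so there are C_11.
C_11 = 58786.

58786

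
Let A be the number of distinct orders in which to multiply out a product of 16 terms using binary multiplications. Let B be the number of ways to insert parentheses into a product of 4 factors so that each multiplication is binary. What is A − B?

9694840

Parenthesizations of m factors correspond to full binary trees with m leaves, counted by C_{m−1}; m = 16 gives C_15. So A = C_15 = 9694845.
Parenthesizations of m factors correspond to full binary trees with m leaves, counted by C_{m−1}; m = 4 gives C_3. So B = C_3 = 5.
A − B = 9694845 − 5 = 9694840.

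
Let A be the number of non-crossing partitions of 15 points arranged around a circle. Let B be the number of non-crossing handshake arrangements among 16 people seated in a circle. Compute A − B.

The non-crossing partitions of [15] form a lattice of size C_15. So A = C_15 = 9694845.
With 16 = 2·8 people, non-crossing handshake pairings are non-crossing perfect matchings on a circle, counted by C_8. So B = C_8 = 1430.
A − B = 9694845 − 1430 = 9693415.

9693415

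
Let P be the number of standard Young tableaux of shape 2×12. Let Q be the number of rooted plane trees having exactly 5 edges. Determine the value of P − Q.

207970

By the hook-length formula (or a Dyck-path bijection), SYT of shape 2×12 number C_12. So P = C_12 = 208012.
A rooted plane tree with 5 edges has 6 nodes, and the count is C_5. So Q = C_5 = 42.
P − Q = 208012 − 42 = 207970.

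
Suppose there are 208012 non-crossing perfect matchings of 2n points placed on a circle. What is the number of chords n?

Non-crossing pairings of 2n points on a circle are counted by C_n. The Catalan number equal to 208012 is C_12.

12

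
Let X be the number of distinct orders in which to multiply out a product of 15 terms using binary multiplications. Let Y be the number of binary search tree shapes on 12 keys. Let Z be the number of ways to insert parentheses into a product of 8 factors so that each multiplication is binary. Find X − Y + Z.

2466857

Ways to associate a product of 15 factors correspond to binary trees on 15 leaves, so the count is C_14. So X = C_14 = 2674440.
Binary trees (left/right distinguished) on n nodes are counted by C_n; here n = 12. So Y = C_12 = 208012.
Bracketing 8 factors into binary products is counted by C_{8−1} = C_7. So Z = C_7 = 429.
X − Y + Z = 2674440 − 208012 + 429 = 2466857.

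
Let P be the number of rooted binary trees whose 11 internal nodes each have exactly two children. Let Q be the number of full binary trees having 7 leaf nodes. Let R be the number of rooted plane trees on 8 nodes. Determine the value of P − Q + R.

59083

The number of full binary trees on 11 internal nodes is the Catalan number C_11. So P = C_11 = 58786.
A full binary tree with L leaves has L−1 internal nodes and is counted by C_{L−1}; L = 7 gives C_6. So Q = C_6 = 132.
A rooted plane tree on 8 nodes has 7 edges, and such trees are counted by C_7. So R = C_7 = 429.
P − Q + R = 58786 − 132 + 429 = 59083.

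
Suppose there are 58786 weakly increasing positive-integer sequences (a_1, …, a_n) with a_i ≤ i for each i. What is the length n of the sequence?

Such sub-staircase sequences of length n are counted by C_n. Since C_11 = 58786, the index is 11.

11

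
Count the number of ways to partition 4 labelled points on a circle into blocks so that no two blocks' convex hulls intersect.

14

Non-crossing partitions of an n-element set are counted by C_n; here n = 4.
C_4 = C(8,4)/5 = 70/5 = 14.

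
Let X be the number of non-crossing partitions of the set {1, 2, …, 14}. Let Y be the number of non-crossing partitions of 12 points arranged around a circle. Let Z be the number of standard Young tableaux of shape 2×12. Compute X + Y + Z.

Non-crossing partitions of an n-element set are counted by C_n; here n = 14. So X = C_14 = 2674440.
The non-crossing partitions of [12] form a lattice of size C_12. So Y = C_12 = 208012.
Standard Young tableaux of shape 2×n are counted by C_n; here n = 12. So Z = C_12 = 208012.
X + Y + Z = 2674440 + 208012 + 208012 = 3090464.

3090464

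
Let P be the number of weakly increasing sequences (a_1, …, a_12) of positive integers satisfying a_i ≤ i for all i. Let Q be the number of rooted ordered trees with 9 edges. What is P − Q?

Such sub-staircase sequences of length n are counted by C_n; here n = 12. So P = C_12 = 208012.
A rooted plane tree with 9 edges has 10 nodes, and the count is C_9. So Q = C_9 = 4862.
P − Q = 208012 − 4862 = 203150.

203150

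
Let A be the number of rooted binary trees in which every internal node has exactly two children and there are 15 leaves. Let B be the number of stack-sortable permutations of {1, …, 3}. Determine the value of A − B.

2674435

Full binary trees with 15 leaves have 15−1 = 14 internal nodes, so there are C_14 of them. So A = C_14 = 2674440.
Stack-sortable permutations are exactly the 231-avoiding ones, counted by C_n; here n = 3. So B = C_3 = 5.
A − B = 2674440 − 5 = 2674435.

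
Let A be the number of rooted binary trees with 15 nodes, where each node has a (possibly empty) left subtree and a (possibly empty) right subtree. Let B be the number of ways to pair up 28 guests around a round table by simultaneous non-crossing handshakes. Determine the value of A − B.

Rooted binary trees with 15 nodes (each child slot possibly empty) number C_15. So A = C_15 = 9694845.
Non-crossing handshake pairings of 2n people are counted by C_n; 28 people gives n = 14. So B = C_14 = 2674440.
A − B = 9694845 − 2674440 = 7020405.

7020405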